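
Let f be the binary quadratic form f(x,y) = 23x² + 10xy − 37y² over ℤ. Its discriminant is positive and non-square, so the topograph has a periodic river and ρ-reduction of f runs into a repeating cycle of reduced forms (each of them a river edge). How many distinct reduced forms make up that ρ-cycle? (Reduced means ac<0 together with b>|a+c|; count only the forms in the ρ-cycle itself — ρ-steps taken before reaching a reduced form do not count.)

D = 3504, ⌊√D⌋ = 59
descent: ρ → (-37,-10,23)
descent: ρ → (23,56,-4)  [lands on river]
river: ρ → (-4,56,23)
river: ρ → (23,36,-24)
river: ρ → (-24,12,35)
river: ρ → (35,58,-1)
river: ρ → (-1,58,35)
river: ρ → (35,12,-24)
river: ρ → (-24,36,23)
ρ-cycle length = 8 (tail of 2 descent steps not counted)

8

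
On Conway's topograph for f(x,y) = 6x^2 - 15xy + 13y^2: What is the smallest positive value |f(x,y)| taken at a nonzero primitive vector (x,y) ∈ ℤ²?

translate: b→-3 (≡-15 mod 12), so (6,-15,13)→(6,-3,4)
flip: (6,-3,4)→(4,3,6)
reduced (well bottom): (4,3,6) with a≤c, −a<b≤a
well minimum = a = 4

4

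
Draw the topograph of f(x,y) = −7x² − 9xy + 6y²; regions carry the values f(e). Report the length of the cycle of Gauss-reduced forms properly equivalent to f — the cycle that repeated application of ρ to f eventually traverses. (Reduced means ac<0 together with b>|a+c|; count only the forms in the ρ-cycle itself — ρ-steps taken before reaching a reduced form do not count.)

D = 249, ⌊√D⌋ = 15
descent: ρ → (6,9,-7)  [lands on river]
river: ρ → (-7,5,8)
river: ρ → (8,11,-4)
river: ρ → (-4,13,5)
river: ρ → (5,7,-10)
river: ρ → (-10,13,2)
river: ρ → (2,15,-3)
river: ρ → (-3,15,2)
river: ρ → (2,13,-10)
river: ρ → (-10,7,5)
river: ρ → (5,13,-4)
river: ρ → (-4,11,8)
river: ρ → (8,5,-7)
river: ρ → (-7,9,6)
river: ρ → (6,15,-1)
river: ρ → (-1,15,6)
ρ-cycle length = 16 (tail of 1 descent step not counted)

16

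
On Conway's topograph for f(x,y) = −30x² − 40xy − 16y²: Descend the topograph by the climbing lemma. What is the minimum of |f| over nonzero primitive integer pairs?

translate: b→-20 (≡40 mod 60), so (30,40,16)→(30,-20,6)
flip: (30,-20,6)→(6,20,30)
translate: b→-4 (≡20 mod 12), so (6,20,30)→(6,-4,14)
reduced (well bottom): (6,-4,14) with a≤c, −a<b≤a
well minimum |f| = |-6| = 6 (negative-definite)

6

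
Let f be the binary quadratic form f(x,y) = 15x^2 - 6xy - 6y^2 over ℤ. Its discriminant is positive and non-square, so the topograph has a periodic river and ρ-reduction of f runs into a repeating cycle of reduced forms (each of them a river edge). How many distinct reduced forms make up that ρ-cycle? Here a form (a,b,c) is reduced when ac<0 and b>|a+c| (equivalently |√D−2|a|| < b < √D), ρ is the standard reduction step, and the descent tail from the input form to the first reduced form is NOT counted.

D = 396, ⌊√D⌋ = 19
descent: ρ → (-6,18,3)  [lands on river]
river: ρ → (3,18,-6)
ρ-cycle length = 2 (tail of 1 descent step not counted)

2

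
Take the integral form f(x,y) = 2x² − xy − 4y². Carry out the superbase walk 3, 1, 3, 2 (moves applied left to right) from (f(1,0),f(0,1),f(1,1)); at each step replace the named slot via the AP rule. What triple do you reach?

start (2,-4,-3) = (f(1,0),f(0,1),f(1,1))
replace slot 3: 2·(2+(-4)) − (-3) = -1 → (2,-4,-1)
replace slot 1: 2·((-4)+(-1)) − 2 = -12 → (-12,-4,-1)
replace slot 3: 2·((-12)+(-4)) − (-1) = -31 → (-12,-4,-31)
replace slot 2: 2·((-12)+(-31)) − (-4) = -82 → (-12,-82,-31)

-12,-82,-31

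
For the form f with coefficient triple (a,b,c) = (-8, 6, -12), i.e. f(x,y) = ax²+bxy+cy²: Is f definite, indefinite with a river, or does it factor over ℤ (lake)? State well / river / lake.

D = b²−4ac = 6² − 4·(-8)·(-12) = -348
D < 0 ⇒ definite ⇒ every region one sign ⇒ single well

well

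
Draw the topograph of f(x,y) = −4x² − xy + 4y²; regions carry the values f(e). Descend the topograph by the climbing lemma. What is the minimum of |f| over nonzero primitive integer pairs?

descent: ρ → (4,1,-4)  [lands on river]
river: ρ → (-4,7,1)
river: ρ → (1,7,-4)
river: ρ → (-4,1,4)
river: ρ → (4,7,-1)
river: ρ → (-1,7,4)
closes: descent 1, river 6
min |a| on river = 1

1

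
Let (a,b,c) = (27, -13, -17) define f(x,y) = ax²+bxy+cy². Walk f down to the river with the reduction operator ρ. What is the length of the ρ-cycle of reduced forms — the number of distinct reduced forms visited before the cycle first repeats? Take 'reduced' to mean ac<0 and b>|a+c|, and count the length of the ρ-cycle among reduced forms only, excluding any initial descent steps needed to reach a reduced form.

D = 2005, ⌊√D⌋ = 44
descent: ρ → (-17,13,27)  [lands on river]
river: ρ → (27,41,-3)
river: ρ → (-3,43,13)
river: ρ → (13,35,-15)
river: ρ → (-15,25,23)
river: ρ → (23,21,-17)
ρ-cycle length = 6 (tail of 1 descent step not counted)

6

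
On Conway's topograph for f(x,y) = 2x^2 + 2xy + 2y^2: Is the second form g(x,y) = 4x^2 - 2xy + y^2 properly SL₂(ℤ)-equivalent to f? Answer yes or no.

D₁ = -12, D₂ = -12
f: reduced (well bottom): (2,2,2) with a≤c, −a<b≤a
g: flip: (4,-2,1)→(1,2,4)
g: translate: b→0 (≡2 mod 2), so (1,2,4)→(1,0,3)
g: reduced (well bottom): (1,0,3) with a≤c, −a<b≤a
reduced forms (2, 2, 2) vs (1, 0, 3) ⇒ inequivalent

no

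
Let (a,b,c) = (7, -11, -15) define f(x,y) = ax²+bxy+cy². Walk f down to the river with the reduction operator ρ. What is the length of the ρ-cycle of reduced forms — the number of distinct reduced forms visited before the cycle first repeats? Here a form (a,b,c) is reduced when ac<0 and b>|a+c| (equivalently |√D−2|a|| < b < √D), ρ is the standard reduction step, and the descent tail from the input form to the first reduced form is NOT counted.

D = 541, ⌊√D⌋ = 23
descent: ρ → (-15,11,7)  [lands on river]
river: ρ → (7,17,-9)
river: ρ → (-9,19,5)
river: ρ → (5,21,-5)
river: ρ → (-5,19,9)
river: ρ → (9,17,-7)
river: ρ → (-7,11,15)
river: ρ → (15,19,-3)
river: ρ → (-3,23,1)
river: ρ → (1,23,-3)
river: ρ → (-3,19,15)
river: ρ → (15,11,-7)
river: ρ → (-7,17,9)
river: ρ → (9,19,-5)
river: ρ → (-5,21,5)
river: ρ → (5,19,-9)
river: ρ → (-9,17,7)
river: ρ → (7,11,-15)
river: ρ → (-15,19,3)
river: ρ → (3,23,-1)
river: ρ → (-1,23,3)
river: ρ → (3,19,-15)
ρ-cycle length = 22 (tail of 1 descent step not counted)

22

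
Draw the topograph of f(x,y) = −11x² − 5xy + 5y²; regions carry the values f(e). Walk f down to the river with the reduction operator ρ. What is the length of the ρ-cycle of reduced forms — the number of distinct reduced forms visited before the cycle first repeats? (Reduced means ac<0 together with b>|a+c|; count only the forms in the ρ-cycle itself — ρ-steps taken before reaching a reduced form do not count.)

D = 245, ⌊√D⌋ = 15
descent: ρ → (5,15,-1)  [lands on river]
river: ρ → (-1,15,5)
ρ-cycle length = 2 (tail of 1 descent step not counted)

2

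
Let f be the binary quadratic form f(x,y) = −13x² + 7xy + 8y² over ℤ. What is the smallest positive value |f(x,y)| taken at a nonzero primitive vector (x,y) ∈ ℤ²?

river: ρ → (8,9,-12)
river: ρ → (-12,15,5)
river: ρ → (5,15,-12)
river: ρ → (-12,9,8)
river: ρ → (8,7,-13)
river: ρ → (-13,19,2)
river: ρ → (2,21,-3)
river: ρ → (-3,21,2)
river: ρ → (2,19,-13)
river: ρ → (-13,7,8)
closes: descent 0, river 10
min |a| on river = 2

2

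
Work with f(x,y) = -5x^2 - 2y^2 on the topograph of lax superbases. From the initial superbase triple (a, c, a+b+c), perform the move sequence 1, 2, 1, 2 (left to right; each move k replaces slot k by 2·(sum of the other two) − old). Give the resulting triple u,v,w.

start (-5,-2,-7) = (f(1,0),f(0,1),f(1,1))
replace slot 1: 2·((-2)+(-7)) − (-5) = -13 → (-13,-2,-7)
replace slot 2: 2·((-13)+(-7)) − (-2) = -38 → (-13,-38,-7)
replace slot 1: 2·((-38)+(-7)) − (-13) = -77 → (-77,-38,-7)
replace slot 2: 2·((-77)+(-7)) − (-38) = -130 → (-77,-130,-7)

-77,-130,-7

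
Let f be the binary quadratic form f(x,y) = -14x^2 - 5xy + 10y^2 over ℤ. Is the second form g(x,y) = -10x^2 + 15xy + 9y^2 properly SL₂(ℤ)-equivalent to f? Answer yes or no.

D₁ = 585, D₂ = 585
river cycle of f (length 12): (10, 5, -14), (-14, 23, 1), (1, 23, -14), (-14, 5, 10), (10, 15, -9), (-9, 21, 4), (4, 19, -14), (-14, 9, 9), (9, 9, -14), (-14, 19, 4), … (2 more)
river cycle of g (length 12): (9, 21, -4), (-4, 19, 14), (14, 9, -9), (-9, 9, 14), (14, 19, -4), (-4, 21, 9), (9, 15, -10), (-10, 5, 14), (14, 23, -1), (-1, 23, 14), … (2 more)
cycles differ ⇒ inequivalent

no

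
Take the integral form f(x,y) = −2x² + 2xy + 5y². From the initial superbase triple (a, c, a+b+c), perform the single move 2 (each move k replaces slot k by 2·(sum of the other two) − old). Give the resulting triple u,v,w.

start (-2,5,5) = (f(1,0),f(0,1),f(1,1))
replace slot 2: 2·((-2)+5) − 5 = 1 → (-2,1,5)

-2,1,5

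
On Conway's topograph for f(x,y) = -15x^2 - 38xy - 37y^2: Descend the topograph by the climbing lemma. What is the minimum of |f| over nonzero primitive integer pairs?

translate: b→8 (≡38 mod 30), so (15,38,37)→(15,8,14)
flip: (15,8,14)→(14,-8,15)
reduced (well bottom): (14,-8,15) with a≤c, −a<b≤a
well minimum |f| = |-14| = 14 (negative-definite)

14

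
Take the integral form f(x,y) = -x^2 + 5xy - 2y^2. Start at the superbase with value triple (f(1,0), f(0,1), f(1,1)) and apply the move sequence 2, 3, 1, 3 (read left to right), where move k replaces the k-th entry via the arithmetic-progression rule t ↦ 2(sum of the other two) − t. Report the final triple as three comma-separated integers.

start (-1,-2,2) = (f(1,0),f(0,1),f(1,1))
replace slot 2: 2·((-1)+2) − (-2) = 4 → (-1,4,2)
replace slot 3: 2·((-1)+4) − 2 = 4 → (-1,4,4)
replace slot 1: 2·(4+4) − (-1) = 17 → (17,4,4)
replace slot 3: 2·(17+4) − 4 = 38 → (17,4,38)

17,4,38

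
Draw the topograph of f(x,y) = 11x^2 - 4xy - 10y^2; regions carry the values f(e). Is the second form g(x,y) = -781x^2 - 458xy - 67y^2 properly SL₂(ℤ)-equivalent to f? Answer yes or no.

D₁ = 456, D₂ = 456
river cycle of f (length 10): (-10, 4, 11), (11, 18, -3), (-3, 18, 11), (11, 4, -10), (-10, 16, 5), (5, 14, -13), (-13, 12, 6), (6, 12, -13), (-13, 14, 5), (5, 16, -10)
river cycle of g (length 10): (-10, 4, 11), (11, 18, -3), (-3, 18, 11), (11, 4, -10), (-10, 16, 5), (5, 14, -13), (-13, 12, 6), (6, 12, -13), (-13, 14, 5), (5, 16, -10)
cycles coincide ⇒ equivalent

yes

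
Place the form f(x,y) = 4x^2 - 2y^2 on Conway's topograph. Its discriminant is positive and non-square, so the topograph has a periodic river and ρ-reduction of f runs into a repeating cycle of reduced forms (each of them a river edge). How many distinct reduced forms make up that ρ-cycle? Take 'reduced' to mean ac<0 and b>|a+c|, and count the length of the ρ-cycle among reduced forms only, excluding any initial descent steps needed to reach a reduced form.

D = 32, ⌊√D⌋ = 5
descent: ρ → (-2,4,2)  [lands on river]
river: ρ → (2,4,-2)
ρ-cycle length = 2 (tail of 1 descent step not counted)

2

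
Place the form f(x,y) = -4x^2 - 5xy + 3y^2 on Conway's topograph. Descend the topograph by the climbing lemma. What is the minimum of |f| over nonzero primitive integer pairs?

descent: ρ → (3,5,-4)  [lands on river]
river: ρ → (-4,3,4)
river: ρ → (4,5,-3)
river: ρ → (-3,7,2)
river: ρ → (2,5,-6)
river: ρ → (-6,7,1)
river: ρ → (1,7,-6)
river: ρ → (-6,5,2)
river: ρ → (2,7,-3)
river: ρ → (-3,5,4)
river: ρ → (4,3,-4)
river: ρ → (-4,5,3)
river: ρ → (3,7,-2)
river: ρ → (-2,5,6)
river: ρ → (6,7,-1)
river: ρ → (-1,7,6)
river: ρ → (6,5,-2)
river: ρ → (-2,7,3)
closes: descent 1, river 18
min |a| on river = 1

1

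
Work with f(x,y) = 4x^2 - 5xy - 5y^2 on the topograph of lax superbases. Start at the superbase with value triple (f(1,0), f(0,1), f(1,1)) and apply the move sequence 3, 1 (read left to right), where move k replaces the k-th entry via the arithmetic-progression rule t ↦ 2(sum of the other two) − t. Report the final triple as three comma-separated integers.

start (4,-5,-6) = (f(1,0),f(0,1),f(1,1))
replace slot 3: 2·(4+(-5)) − (-6) = 4 → (4,-5,4)
replace slot 1: 2·((-5)+4) − 4 = -6 → (-6,-5,4)

-6,-5,4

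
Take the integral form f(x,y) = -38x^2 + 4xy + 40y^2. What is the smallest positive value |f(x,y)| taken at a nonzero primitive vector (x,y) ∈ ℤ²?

river: ρ → (40,76,-2)
river: ρ → (-2,76,40)
river: ρ → (40,4,-38)
river: ρ → (-38,72,6)
river: ρ → (6,72,-38)
river: ρ → (-38,4,40)
closes: descent 0, river 6
min |a| on river = 2

2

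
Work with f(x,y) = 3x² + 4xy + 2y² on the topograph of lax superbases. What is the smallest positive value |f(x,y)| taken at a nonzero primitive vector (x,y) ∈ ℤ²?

translate: b→-2 (≡4 mod 6), so (3,4,2)→(3,-2,1)
flip: (3,-2,1)→(1,2,3)
translate: b→0 (≡2 mod 2), so (1,2,3)→(1,0,2)
reduced (well bottom): (1,0,2) with a≤c, −a<b≤a
well minimum = a = 1

1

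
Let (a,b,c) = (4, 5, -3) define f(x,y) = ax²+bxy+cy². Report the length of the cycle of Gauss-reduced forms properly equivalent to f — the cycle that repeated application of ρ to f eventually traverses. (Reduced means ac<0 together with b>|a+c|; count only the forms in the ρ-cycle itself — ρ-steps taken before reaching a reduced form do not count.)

D = 73, ⌊√D⌋ = 8
river: ρ → (-3,7,2)
river: ρ → (2,5,-6)
river: ρ → (-6,7,1)
river: ρ → (1,7,-6)
river: ρ → (-6,5,2)
river: ρ → (2,7,-3)
river: ρ → (-3,5,4)
river: ρ → (4,3,-4)
river: ρ → (-4,5,3)
river: ρ → (3,7,-2)
river: ρ → (-2,5,6)
river: ρ → (6,7,-1)
river: ρ → (-1,7,6)
river: ρ → (6,5,-2)
river: ρ → (-2,7,3)
river: ρ → (3,5,-4)
river: ρ → (-4,3,4)
river: ρ → (4,5,-3)
ρ-cycle length = 18 (tail of 0 descent steps not counted)

18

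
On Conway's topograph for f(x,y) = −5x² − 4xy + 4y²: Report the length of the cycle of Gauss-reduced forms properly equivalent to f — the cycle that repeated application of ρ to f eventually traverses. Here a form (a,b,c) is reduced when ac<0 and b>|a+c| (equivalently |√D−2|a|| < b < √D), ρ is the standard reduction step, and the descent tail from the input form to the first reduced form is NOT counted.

D = 96, ⌊√D⌋ = 9
descent: ρ → (4,4,-5)  [lands on river]
river: ρ → (-5,6,3)
river: ρ → (3,6,-5)
river: ρ → (-5,4,4)
ρ-cycle length = 4 (tail of 1 descent step not counted)

4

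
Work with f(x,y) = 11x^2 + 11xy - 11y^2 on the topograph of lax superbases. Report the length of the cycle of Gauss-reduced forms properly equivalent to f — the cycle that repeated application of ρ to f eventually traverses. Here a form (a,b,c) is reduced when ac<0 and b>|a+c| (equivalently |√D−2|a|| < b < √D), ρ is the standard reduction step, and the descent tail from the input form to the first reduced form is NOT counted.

D = 605, ⌊√D⌋ = 24
river: ρ → (-11,11,11)
river: ρ → (11,11,-11)
ρ-cycle length = 2 (tail of 0 descent steps not counted)

2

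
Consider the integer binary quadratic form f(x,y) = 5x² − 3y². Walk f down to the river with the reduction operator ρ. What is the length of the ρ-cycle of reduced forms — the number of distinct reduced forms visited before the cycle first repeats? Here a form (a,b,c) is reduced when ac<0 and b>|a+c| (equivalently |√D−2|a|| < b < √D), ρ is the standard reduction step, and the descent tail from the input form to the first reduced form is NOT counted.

D = 60, ⌊√D⌋ = 7
descent: ρ → (-3,6,2)  [lands on river]
river: ρ → (2,6,-3)
ρ-cycle length = 2 (tail of 1 descent step not counted)

2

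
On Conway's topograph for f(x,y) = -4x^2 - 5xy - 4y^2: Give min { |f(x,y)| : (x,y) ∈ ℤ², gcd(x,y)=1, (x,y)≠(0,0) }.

translate: b→-3 (≡5 mod 8), so (4,5,4)→(4,-3,3)
flip: (4,-3,3)→(3,3,4)
reduced (well bottom): (3,3,4) with a≤c, −a<b≤a
well minimum |f| = |-3| = 3 (negative-definite)

3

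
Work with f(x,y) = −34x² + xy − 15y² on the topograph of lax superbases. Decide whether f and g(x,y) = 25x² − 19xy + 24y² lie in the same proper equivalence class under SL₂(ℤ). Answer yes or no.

D₁ = -2039, D₂ = -2039
f is negative-definite; reduce −f:
−f: flip: (34,-1,15)→(15,1,34)
−f: reduced (well bottom): (15,1,34) with a≤c, −a<b≤a
flip sign back: reduced form of f is (-15,-1,-34)
g: flip: (25,-19,24)→(24,19,25)
g: reduced (well bottom): (24,19,25) with a≤c, −a<b≤a
reduced forms (-15, -1, -34) vs (24, 19, 25) ⇒ inequivalent

no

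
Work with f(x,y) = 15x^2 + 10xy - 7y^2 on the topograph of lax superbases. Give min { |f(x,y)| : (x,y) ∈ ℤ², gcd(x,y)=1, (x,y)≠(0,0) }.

river: ρ → (-7,18,7)
river: ρ → (7,10,-15)
river: ρ → (-15,20,2)
river: ρ → (2,20,-15)
river: ρ → (-15,10,7)
river: ρ → (7,18,-7)
river: ρ → (-7,10,15)
river: ρ → (15,20,-2)
river: ρ → (-2,20,15)
river: ρ → (15,10,-7)
closes: descent 0, river 10
min |a| on river = 2

2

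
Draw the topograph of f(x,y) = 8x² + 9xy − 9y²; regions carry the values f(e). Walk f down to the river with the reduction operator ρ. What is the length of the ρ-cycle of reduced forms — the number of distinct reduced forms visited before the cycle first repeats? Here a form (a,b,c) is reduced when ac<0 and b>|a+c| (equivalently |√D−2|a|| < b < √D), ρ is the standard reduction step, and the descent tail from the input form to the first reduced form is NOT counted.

D = 369, ⌊√D⌋ = 19
river: ρ → (-9,9,8)
river: ρ → (8,7,-10)
river: ρ → (-10,13,5)
river: ρ → (5,17,-4)
river: ρ → (-4,15,9)
river: ρ → (9,3,-10)
river: ρ → (-10,17,2)
river: ρ → (2,19,-1)
river: ρ → (-1,19,2)
river: ρ → (2,17,-10)
river: ρ → (-10,3,9)
river: ρ → (9,15,-4)
river: ρ → (-4,17,5)
river: ρ → (5,13,-10)
river: ρ → (-10,7,8)
river: ρ → (8,9,-9)
ρ-cycle length = 16 (tail of 0 descent steps not counted)

16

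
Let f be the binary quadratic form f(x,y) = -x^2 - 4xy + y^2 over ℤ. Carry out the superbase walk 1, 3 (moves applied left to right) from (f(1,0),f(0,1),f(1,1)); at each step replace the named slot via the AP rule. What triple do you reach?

start (-1,1,-4) = (f(1,0),f(0,1),f(1,1))
replace slot 1: 2·(1+(-4)) − (-1) = -5 → (-5,1,-4)
replace slot 3: 2·((-5)+1) − (-4) = -4 → (-5,1,-4)

-5,1,-4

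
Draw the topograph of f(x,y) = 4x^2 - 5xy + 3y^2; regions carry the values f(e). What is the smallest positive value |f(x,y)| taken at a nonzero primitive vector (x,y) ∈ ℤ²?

translate: b→3 (≡-5 mod 8), so (4,-5,3)→(4,3,2)
flip: (4,3,2)→(2,-3,4)
translate: b→1 (≡-3 mod 4), so (2,-3,4)→(2,1,3)
reduced (well bottom): (2,1,3) with a≤c, −a<b≤a
well minimum = a = 2

2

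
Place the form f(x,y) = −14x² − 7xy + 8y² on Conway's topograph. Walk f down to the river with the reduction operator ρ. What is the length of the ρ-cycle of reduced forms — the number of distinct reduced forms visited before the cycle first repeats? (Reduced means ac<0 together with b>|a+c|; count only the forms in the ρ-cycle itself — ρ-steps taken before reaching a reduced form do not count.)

D = 497, ⌊√D⌋ = 22
descent: ρ → (8,7,-14)  [lands on river]
river: ρ → (-14,21,1)
river: ρ → (1,21,-14)
river: ρ → (-14,7,8)
river: ρ → (8,9,-13)
river: ρ → (-13,17,4)
river: ρ → (4,15,-17)
river: ρ → (-17,19,2)
river: ρ → (2,21,-7)
river: ρ → (-7,21,2)
river: ρ → (2,19,-17)
river: ρ → (-17,15,4)
river: ρ → (4,17,-13)
river: ρ → (-13,9,8)
ρ-cycle length = 14 (tail of 1 descent step not counted)

14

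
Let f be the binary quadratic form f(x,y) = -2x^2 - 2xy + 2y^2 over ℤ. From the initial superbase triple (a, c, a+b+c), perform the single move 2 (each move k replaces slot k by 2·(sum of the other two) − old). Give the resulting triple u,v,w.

start (-2,2,-2) = (f(1,0),f(0,1),f(1,1))
replace slot 2: 2·((-2)+(-2)) − 2 = -10 → (-2,-10,-2)

-2,-10,-2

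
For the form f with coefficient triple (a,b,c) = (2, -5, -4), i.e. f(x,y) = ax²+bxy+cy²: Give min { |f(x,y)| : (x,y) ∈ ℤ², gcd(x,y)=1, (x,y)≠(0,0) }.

descent: ρ → (-4,5,2)  [lands on river]
river: ρ → (2,7,-1)
river: ρ → (-1,7,2)
river: ρ → (2,5,-4)
river: ρ → (-4,3,3)
river: ρ → (3,3,-4)
closes: descent 1, river 6
min |a| on river = 1

1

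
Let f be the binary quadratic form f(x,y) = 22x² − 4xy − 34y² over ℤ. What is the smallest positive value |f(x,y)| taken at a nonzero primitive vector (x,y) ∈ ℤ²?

descent: ρ → (-34,4,22)
descent: ρ → (22,40,-16)  [lands on river]
river: ρ → (-16,24,38)
river: ρ → (38,52,-2)
river: ρ → (-2,52,38)
river: ρ → (38,24,-16)
river: ρ → (-16,40,22)
river: ρ → (22,48,-8)
river: ρ → (-8,48,22)
closes: descent 2, river 8
min |a| on river = 2

2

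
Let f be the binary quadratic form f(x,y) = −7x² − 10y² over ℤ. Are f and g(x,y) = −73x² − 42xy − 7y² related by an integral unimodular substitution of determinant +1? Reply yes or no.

D₁ = -280, D₂ = -280
f is negative-definite; reduce −f:
−f: reduced (well bottom): (7,0,10) with a≤c, −a<b≤a
flip sign back: reduced form of f is (-7,0,-10)
g is negative-definite; reduce −g:
−g: flip: (73,42,7)→(7,-42,73)
−g: translate: b→0 (≡-42 mod 14), so (7,-42,73)→(7,0,10)
−g: reduced (well bottom): (7,0,10) with a≤c, −a<b≤a
flip sign back: reduced form of g is (-7,0,-10)
reduced forms (-7, 0, -10) vs (-7, 0, -10) ⇒ equivalent

yes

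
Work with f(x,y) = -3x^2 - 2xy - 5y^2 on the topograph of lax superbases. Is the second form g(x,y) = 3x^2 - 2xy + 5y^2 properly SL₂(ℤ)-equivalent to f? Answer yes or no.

D₁ = -56, D₂ = -56
f is negative-definite; reduce −f:
−f: reduced (well bottom): (3,2,5) with a≤c, −a<b≤a
flip sign back: reduced form of f is (-3,-2,-5)
g: reduced (well bottom): (3,-2,5) with a≤c, −a<b≤a
reduced forms (-3, -2, -5) vs (3, -2, 5) ⇒ inequivalent

no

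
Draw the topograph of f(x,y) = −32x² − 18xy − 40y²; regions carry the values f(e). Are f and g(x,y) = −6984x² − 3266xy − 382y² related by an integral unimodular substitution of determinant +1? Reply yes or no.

D₁ = -4796, D₂ = -4796
f is negative-definite; reduce −f:
−f: reduced (well bottom): (32,18,40) with a≤c, −a<b≤a
flip sign back: reduced form of f is (-32,-18,-40)
g is negative-definite; reduce −g:
−g: flip: (6984,3266,382)→(382,-3266,6984)
−g: translate: b→-210 (≡-3266 mod 764), so (382,-3266,6984)→(382,-210,32)
−g: flip: (382,-210,32)→(32,210,382)
−g: translate: b→18 (≡210 mod 64), so (32,210,382)→(32,18,40)
−g: reduced (well bottom): (32,18,40) with a≤c, −a<b≤a
flip sign back: reduced form of g is (-32,-18,-40)
reduced forms (-32, -18, -40) vs (-32, -18, -40) ⇒ equivalent

yes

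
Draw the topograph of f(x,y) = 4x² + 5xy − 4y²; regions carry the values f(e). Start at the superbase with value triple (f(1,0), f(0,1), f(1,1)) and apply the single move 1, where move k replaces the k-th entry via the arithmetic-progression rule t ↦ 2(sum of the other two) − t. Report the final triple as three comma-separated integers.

start (4,-4,5) = (f(1,0),f(0,1),f(1,1))
replace slot 1: 2·((-4)+5) − 4 = -2 → (-2,-4,5)

-2,-4,5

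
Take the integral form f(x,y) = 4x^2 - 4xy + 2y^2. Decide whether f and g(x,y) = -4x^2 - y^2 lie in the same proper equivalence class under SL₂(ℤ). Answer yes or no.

D₁ = -16, D₂ = -16
f: translate: b→4 (≡-4 mod 8), so (4,-4,2)→(4,4,2)
f: flip: (4,4,2)→(2,-4,4)
f: translate: b→0 (≡-4 mod 4), so (2,-4,4)→(2,0,2)
f: reduced (well bottom): (2,0,2) with a≤c, −a<b≤a
g is negative-definite; reduce −g:
−g: flip: (4,0,1)→(1,0,4)
−g: reduced (well bottom): (1,0,4) with a≤c, −a<b≤a
flip sign back: reduced form of g is (-1,0,-4)
reduced forms (2, 0, 2) vs (-1, 0, -4) ⇒ inequivalent

no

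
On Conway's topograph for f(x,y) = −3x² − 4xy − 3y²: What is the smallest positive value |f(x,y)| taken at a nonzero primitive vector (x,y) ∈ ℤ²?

translate: b→-2 (≡4 mod 6), so (3,4,3)→(3,-2,2)
flip: (3,-2,2)→(2,2,3)
reduced (well bottom): (2,2,3) with a≤c, −a<b≤a
well minimum |f| = |-2| = 2 (negative-definite)

2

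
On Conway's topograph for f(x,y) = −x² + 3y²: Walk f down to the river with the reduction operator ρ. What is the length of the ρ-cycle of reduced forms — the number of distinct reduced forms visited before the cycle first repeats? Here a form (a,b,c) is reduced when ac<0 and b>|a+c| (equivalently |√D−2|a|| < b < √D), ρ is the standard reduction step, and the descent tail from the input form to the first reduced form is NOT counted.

D = 12, ⌊√D⌋ = 3
descent: ρ → (3,0,-1)
descent: ρ → (-1,2,2)  [lands on river]
river: ρ → (2,2,-1)
ρ-cycle length = 2 (tail of 2 descent steps not counted)

2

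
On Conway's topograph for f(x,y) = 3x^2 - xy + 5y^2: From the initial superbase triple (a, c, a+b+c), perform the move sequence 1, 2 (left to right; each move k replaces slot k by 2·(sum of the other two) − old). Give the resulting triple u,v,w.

start (3,5,7) = (f(1,0),f(0,1),f(1,1))
replace slot 1: 2·(5+7) − 3 = 21 → (21,5,7)
replace slot 2: 2·(21+7) − 5 = 51 → (21,51,7)

21,51,7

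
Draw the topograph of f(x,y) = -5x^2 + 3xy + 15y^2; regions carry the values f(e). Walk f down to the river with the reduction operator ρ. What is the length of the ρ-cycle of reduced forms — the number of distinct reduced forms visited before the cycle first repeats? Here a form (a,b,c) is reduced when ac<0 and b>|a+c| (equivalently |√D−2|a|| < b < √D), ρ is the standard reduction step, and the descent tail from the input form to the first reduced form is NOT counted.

D = 309, ⌊√D⌋ = 17
descent: ρ → (15,-3,-5)
descent: ρ → (-5,13,7)  [lands on river]
river: ρ → (7,15,-3)
river: ρ → (-3,15,7)
river: ρ → (7,13,-5)
river: ρ → (-5,17,1)
river: ρ → (1,17,-5)
ρ-cycle length = 6 (tail of 2 descent steps not counted)

6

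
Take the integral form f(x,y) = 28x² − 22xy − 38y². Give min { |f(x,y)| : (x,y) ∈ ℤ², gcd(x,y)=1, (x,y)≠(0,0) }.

descent: ρ → (-38,22,28)  [lands on river]
river: ρ → (28,34,-32)
river: ρ → (-32,30,30)
river: ρ → (30,30,-32)
river: ρ → (-32,34,28)
river: ρ → (28,22,-38)
river: ρ → (-38,54,12)
river: ρ → (12,66,-8)
river: ρ → (-8,62,28)
river: ρ → (28,50,-20)
river: ρ → (-20,30,48)
river: ρ → (48,66,-2)
river: ρ → (-2,66,48)
river: ρ → (48,30,-20)
river: ρ → (-20,50,28)
river: ρ → (28,62,-8)
river: ρ → (-8,66,12)
river: ρ → (12,54,-38)
closes: descent 1, river 18
min |a| on river = 2

2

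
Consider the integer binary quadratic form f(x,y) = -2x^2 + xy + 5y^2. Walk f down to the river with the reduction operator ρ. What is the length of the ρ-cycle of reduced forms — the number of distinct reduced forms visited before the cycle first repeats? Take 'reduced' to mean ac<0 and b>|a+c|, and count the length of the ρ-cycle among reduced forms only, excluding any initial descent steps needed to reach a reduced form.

D = 41, ⌊√D⌋ = 6
descent: ρ → (5,-1,-2)
descent: ρ → (-2,5,2)  [lands on river]
river: ρ → (2,3,-4)
river: ρ → (-4,5,1)
river: ρ → (1,5,-4)
river: ρ → (-4,3,2)
river: ρ → (2,5,-2)
river: ρ → (-2,3,4)
river: ρ → (4,5,-1)
river: ρ → (-1,5,4)
river: ρ → (4,3,-2)
ρ-cycle length = 10 (tail of 2 descent steps not counted)

10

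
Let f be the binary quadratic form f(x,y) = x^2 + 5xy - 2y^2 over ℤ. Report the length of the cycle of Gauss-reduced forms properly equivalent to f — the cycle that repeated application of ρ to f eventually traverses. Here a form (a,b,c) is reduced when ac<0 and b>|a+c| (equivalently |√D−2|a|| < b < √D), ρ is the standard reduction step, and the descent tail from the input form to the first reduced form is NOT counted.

D = 33, ⌊√D⌋ = 5
river: ρ → (-2,3,3)
river: ρ → (3,3,-2)
river: ρ → (-2,5,1)
river: ρ → (1,5,-2)
ρ-cycle length = 4 (tail of 0 descent steps not counted)

4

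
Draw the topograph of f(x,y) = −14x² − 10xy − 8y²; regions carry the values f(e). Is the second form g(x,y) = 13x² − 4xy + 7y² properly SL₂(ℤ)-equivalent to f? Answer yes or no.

D₁ = -348, D₂ = -348
f is negative-definite; reduce −f:
−f: flip: (14,10,8)→(8,-10,14)
−f: translate: b→6 (≡-10 mod 16), so (8,-10,14)→(8,6,12)
−f: reduced (well bottom): (8,6,12) with a≤c, −a<b≤a
flip sign back: reduced form of f is (-8,-6,-12)
g: flip: (13,-4,7)→(7,4,13)
g: reduced (well bottom): (7,4,13) with a≤c, −a<b≤a
reduced forms (-8, -6, -12) vs (7, 4, 13) ⇒ inequivalent

no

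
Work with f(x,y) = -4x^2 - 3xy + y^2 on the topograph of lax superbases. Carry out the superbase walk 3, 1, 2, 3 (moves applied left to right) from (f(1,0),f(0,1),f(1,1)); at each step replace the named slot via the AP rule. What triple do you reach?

start (-4,1,-6) = (f(1,0),f(0,1),f(1,1))
replace slot 3: 2·((-4)+1) − (-6) = 0 → (-4,1,0)
replace slot 1: 2·(1+0) − (-4) = 6 → (6,1,0)
replace slot 2: 2·(6+0) − 1 = 11 → (6,11,0)
replace slot 3: 2·(6+11) − 0 = 34 → (6,11,34)

6,11,34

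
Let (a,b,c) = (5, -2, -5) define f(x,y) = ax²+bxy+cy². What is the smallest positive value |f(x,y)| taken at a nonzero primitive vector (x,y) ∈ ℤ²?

descent: ρ → (-5,2,5)  [lands on river]
river: ρ → (5,8,-2)
river: ρ → (-2,8,5)
river: ρ → (5,2,-5)
river: ρ → (-5,8,2)
river: ρ → (2,8,-5)
closes: descent 1, river 6
min |a| on river = 2

2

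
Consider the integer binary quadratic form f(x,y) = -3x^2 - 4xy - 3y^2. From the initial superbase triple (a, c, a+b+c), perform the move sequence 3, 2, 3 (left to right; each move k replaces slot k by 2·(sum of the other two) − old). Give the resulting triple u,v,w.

start (-3,-3,-10) = (f(1,0),f(0,1),f(1,1))
replace slot 3: 2·((-3)+(-3)) − (-10) = -2 → (-3,-3,-2)
replace slot 2: 2·((-3)+(-2)) − (-3) = -7 → (-3,-7,-2)
replace slot 3: 2·((-3)+(-7)) − (-2) = -18 → (-3,-7,-18)

-3,-7,-18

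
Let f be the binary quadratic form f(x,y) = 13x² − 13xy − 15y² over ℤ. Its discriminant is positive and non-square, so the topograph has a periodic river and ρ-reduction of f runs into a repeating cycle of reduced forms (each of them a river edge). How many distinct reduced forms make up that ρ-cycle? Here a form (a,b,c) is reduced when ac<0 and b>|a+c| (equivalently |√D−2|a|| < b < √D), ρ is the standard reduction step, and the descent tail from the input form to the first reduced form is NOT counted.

D = 949, ⌊√D⌋ = 30
descent: ρ → (-15,13,13)  [lands on river]
river: ρ → (13,13,-15)
river: ρ → (-15,17,11)
river: ρ → (11,27,-5)
river: ρ → (-5,23,21)
river: ρ → (21,19,-7)
river: ρ → (-7,23,15)
river: ρ → (15,7,-15)
river: ρ → (-15,23,7)
river: ρ → (7,19,-21)
river: ρ → (-21,23,5)
river: ρ → (5,27,-11)
river: ρ → (-11,17,15)
river: ρ → (15,13,-13)
river: ρ → (-13,13,15)
river: ρ → (15,17,-11)
river: ρ → (-11,27,5)
river: ρ → (5,23,-21)
river: ρ → (-21,19,7)
river: ρ → (7,23,-15)
river: ρ → (-15,7,15)
river: ρ → (15,23,-7)
river: ρ → (-7,19,21)
river: ρ → (21,23,-5)
river: ρ → (-5,27,11)
river: ρ → (11,17,-15)
ρ-cycle length = 26 (tail of 1 descent step not counted)

26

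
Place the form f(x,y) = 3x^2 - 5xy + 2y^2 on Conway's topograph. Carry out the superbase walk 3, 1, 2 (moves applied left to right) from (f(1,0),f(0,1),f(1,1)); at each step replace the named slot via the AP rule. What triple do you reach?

start (3,2,0) = (f(1,0),f(0,1),f(1,1))
replace slot 3: 2·(3+2) − 0 = 10 → (3,2,10)
replace slot 1: 2·(2+10) − 3 = 21 → (21,2,10)
replace slot 2: 2·(21+10) − 2 = 60 → (21,60,10)

21,60,10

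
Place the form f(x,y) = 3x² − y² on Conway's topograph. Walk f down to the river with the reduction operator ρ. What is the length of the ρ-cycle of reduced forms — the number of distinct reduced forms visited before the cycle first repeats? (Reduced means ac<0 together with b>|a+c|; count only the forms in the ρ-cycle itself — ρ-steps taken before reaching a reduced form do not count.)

D = 12, ⌊√D⌋ = 3
descent: ρ → (-1,2,2)  [lands on river]
river: ρ → (2,2,-1)
ρ-cycle length = 2 (tail of 1 descent step not counted)

2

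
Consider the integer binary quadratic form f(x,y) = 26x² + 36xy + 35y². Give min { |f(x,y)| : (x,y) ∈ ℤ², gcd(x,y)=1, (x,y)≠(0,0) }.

translate: b→-16 (≡36 mod 52), so (26,36,35)→(26,-16,25)
flip: (26,-16,25)→(25,16,26)
reduced (well bottom): (25,16,26) with a≤c, −a<b≤a
well minimum = a = 25

25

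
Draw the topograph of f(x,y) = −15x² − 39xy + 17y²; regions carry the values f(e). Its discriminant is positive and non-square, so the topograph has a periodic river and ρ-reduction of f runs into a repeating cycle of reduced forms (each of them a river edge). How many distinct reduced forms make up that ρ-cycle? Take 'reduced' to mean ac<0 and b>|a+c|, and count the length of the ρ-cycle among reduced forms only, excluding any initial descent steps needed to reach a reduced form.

D = 2541, ⌊√D⌋ = 50
descent: ρ → (17,39,-15)  [lands on river]
river: ρ → (-15,21,35)
river: ρ → (35,49,-1)
river: ρ → (-1,49,35)
river: ρ → (35,21,-15)
river: ρ → (-15,39,17)
river: ρ → (17,29,-25)
river: ρ → (-25,21,21)
river: ρ → (21,21,-25)
river: ρ → (-25,29,17)
ρ-cycle length = 10 (tail of 1 descent step not counted)

10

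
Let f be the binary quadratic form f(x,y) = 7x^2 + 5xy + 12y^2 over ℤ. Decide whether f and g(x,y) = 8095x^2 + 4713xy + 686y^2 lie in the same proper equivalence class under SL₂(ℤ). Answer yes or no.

D₁ = -311, D₂ = -311
f: reduced (well bottom): (7,5,12) with a≤c, −a<b≤a
g: flip: (8095,4713,686)→(686,-4713,8095)
g: translate: b→-597 (≡-4713 mod 1372), so (686,-4713,8095)→(686,-597,130)
g: flip: (686,-597,130)→(130,597,686)
g: translate: b→77 (≡597 mod 260), so (130,597,686)→(130,77,12)
g: flip: (130,77,12)→(12,-77,130)
g: translate: b→-5 (≡-77 mod 24), so (12,-77,130)→(12,-5,7)
g: flip: (12,-5,7)→(7,5,12)
g: reduced (well bottom): (7,5,12) with a≤c, −a<b≤a
reduced forms (7, 5, 12) vs (7, 5, 12) ⇒ equivalent

yes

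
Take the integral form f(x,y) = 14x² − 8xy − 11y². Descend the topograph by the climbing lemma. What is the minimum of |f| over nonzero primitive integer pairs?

descent: ρ → (-11,8,14)  [lands on river]
river: ρ → (14,20,-5)
river: ρ → (-5,20,14)
river: ρ → (14,8,-11)
river: ρ → (-11,14,11)
river: ρ → (11,8,-14)
river: ρ → (-14,20,5)
river: ρ → (5,20,-14)
river: ρ → (-14,8,11)
river: ρ → (11,14,-11)
closes: descent 1, river 10
min |a| on river = 5

5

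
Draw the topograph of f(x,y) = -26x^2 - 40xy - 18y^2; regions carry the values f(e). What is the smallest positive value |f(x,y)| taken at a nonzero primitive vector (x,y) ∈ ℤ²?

translate: b→-12 (≡40 mod 52), so (26,40,18)→(26,-12,4)
flip: (26,-12,4)→(4,12,26)
translate: b→4 (≡12 mod 8), so (4,12,26)→(4,4,18)
reduced (well bottom): (4,4,18) with a≤c, −a<b≤a
well minimum |f| = |-4| = 4 (negative-definite)

4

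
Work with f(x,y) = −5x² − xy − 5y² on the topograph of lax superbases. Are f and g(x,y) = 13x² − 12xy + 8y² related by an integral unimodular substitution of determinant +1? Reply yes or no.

D₁ = -99, D₂ = -272
discriminants differ ⇒ not SL₂(ℤ)-equivalent

no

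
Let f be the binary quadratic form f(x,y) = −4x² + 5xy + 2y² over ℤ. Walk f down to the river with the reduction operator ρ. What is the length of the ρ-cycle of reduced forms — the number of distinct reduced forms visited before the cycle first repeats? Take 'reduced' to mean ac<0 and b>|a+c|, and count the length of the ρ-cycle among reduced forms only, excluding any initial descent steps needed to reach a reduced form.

D = 57, ⌊√D⌋ = 7
river: ρ → (2,7,-1)
river: ρ → (-1,7,2)
river: ρ → (2,5,-4)
river: ρ → (-4,3,3)
river: ρ → (3,3,-4)
river: ρ → (-4,5,2)
ρ-cycle length = 6 (tail of 0 descent steps not counted)

6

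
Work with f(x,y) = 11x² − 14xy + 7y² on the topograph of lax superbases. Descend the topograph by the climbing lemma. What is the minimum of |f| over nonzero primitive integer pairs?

translate: b→8 (≡-14 mod 22), so (11,-14,7)→(11,8,4)
flip: (11,8,4)→(4,-8,11)
translate: b→0 (≡-8 mod 8), so (4,-8,11)→(4,0,7)
reduced (well bottom): (4,0,7) with a≤c, −a<b≤a
well minimum = a = 4

4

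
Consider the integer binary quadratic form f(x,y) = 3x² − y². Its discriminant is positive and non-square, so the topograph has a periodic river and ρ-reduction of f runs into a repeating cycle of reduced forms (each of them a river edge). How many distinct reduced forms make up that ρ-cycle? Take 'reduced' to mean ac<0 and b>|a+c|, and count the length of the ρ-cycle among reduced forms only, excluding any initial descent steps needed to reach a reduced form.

D = 12, ⌊√D⌋ = 3
descent: ρ → (-1,2,2)  [lands on river]
river: ρ → (2,2,-1)
ρ-cycle length = 2 (tail of 1 descent step not counted)

2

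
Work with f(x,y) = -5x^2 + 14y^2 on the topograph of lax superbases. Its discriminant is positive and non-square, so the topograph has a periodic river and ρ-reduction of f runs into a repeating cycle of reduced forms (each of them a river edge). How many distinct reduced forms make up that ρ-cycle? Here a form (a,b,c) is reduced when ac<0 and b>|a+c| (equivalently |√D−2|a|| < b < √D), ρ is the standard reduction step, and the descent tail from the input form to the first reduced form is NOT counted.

D = 280, ⌊√D⌋ = 16
descent: ρ → (14,0,-5)
descent: ρ → (-5,10,9)  [lands on river]
river: ρ → (9,8,-6)
river: ρ → (-6,16,1)
river: ρ → (1,16,-6)
river: ρ → (-6,8,9)
river: ρ → (9,10,-5)
ρ-cycle length = 6 (tail of 2 descent steps not counted)

6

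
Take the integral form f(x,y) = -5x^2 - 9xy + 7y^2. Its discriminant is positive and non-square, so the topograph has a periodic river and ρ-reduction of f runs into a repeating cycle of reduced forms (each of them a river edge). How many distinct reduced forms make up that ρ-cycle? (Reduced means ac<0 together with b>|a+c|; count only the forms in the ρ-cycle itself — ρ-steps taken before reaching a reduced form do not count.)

D = 221, ⌊√D⌋ = 14
descent: ρ → (7,9,-5)  [lands on river]
river: ρ → (-5,11,5)
river: ρ → (5,9,-7)
river: ρ → (-7,5,7)
ρ-cycle length = 4 (tail of 1 descent step not counted)

4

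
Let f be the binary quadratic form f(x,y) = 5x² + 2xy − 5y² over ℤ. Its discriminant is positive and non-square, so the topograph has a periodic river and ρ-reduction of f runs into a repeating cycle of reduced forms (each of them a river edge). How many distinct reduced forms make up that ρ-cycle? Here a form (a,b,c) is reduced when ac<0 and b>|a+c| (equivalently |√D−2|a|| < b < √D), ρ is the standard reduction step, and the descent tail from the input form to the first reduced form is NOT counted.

D = 104, ⌊√D⌋ = 10
river: ρ → (-5,8,2)
river: ρ → (2,8,-5)
river: ρ → (-5,2,5)
river: ρ → (5,8,-2)
river: ρ → (-2,8,5)
river: ρ → (5,2,-5)
ρ-cycle length = 6 (tail of 0 descent steps not counted)

6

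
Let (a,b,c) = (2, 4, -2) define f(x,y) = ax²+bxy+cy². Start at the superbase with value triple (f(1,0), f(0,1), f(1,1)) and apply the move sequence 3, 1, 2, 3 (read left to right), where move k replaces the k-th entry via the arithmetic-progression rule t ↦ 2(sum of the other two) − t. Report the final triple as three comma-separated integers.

start (2,-2,4) = (f(1,0),f(0,1),f(1,1))
replace slot 3: 2·(2+(-2)) − 4 = -4 → (2,-2,-4)
replace slot 1: 2·((-2)+(-4)) − 2 = -14 → (-14,-2,-4)
replace slot 2: 2·((-14)+(-4)) − (-2) = -34 → (-14,-34,-4)
replace slot 3: 2·((-14)+(-34)) − (-4) = -92 → (-14,-34,-92)

-14,-34,-92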